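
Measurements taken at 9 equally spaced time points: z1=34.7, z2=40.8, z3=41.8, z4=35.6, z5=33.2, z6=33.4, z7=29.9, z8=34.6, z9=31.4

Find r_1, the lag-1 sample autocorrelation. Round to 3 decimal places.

Mean z̄ = (34.7 + 40.8 + 41.8 + 35.6 + 33.2 + 33.4 + 29.9 + 34.6 + 31.4)/9 = 35.0444
Numerator Σ_{t=1}^{8}(z_t−z̄)(z_{t+1}−z̄) = 55.0269
Denominator Σ(z_t−z̄)² = 125.2422
r_1 = 55.0269 / 125.2422 = 0.439

0.439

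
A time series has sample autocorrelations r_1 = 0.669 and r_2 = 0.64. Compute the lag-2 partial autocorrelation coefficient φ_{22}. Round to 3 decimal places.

0.348

φ_{22} = (r_2 − r_1²) / (1 − r_1²)
r_1² = (0.669)² = 0.447561
Numerator = 0.64 − 0.4476 = 0.1924; denominator = 1 − 0.4476 = 0.5524
φ_{22} = 0.1924 / 0.5524 = 0.348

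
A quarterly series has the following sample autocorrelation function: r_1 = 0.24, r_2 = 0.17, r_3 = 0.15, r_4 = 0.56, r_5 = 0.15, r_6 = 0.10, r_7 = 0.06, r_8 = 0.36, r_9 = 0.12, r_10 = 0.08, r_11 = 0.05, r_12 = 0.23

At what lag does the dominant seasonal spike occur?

The largest autocorrelation is r_4 = 0.56, with a weaker echo at lag 8 (0.36); the remaining lags stay at or below 0.24. The elevated value at lag 1 (0.24), dropping to 0.17 at lag 2, reflects decaying short-term dependence rather than seasonality.
The dominant spike at lag 4 indicates a seasonal period of 4.

4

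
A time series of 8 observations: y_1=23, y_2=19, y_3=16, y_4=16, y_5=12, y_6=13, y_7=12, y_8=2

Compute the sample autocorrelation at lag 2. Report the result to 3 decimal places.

Mean ȳ = (23 + 19 + 16 + 16 + 12 + 13 + 12 + 2)/8 = 14.1250
Numerator Σ_{t=1}^{6}(y_t−ȳ)(y_{t+2}−ȳ) = 37.8438
Denominator Σ(y_t−ȳ)² = 266.8750
r_2 = 37.8438 / 266.8750 = 0.142

0.142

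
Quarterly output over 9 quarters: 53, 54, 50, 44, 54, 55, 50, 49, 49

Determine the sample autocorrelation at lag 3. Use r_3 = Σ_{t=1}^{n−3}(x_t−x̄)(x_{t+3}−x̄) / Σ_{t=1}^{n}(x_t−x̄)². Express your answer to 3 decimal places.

-0.166

Mean x̄ = (53 + 54 + 50 + 44 + 54 + 55 + 50 + 49 + 49)/9 = 50.8889
Σ(x_t−x̄)(x_{t+3}−x̄) = (-14.5432) + (9.6790) + (-3.6543) + (6.1235) + (-5.8765) + (-7.7654) = -16.0370
Denominator Σ(x_t−x̄)² = 96.8889
r_3 = -16.0370 / 96.8889 = -0.166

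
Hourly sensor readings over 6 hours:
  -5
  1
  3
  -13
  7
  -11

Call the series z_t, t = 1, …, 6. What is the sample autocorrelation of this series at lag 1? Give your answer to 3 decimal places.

-0.700

Mean z̄ = (-5 + 1 + 3 − 13 + 7 − 11)/6 = -3.0000
Numerator Σ_{t=1}^{5}(z_t−z̄)(z_{t+1}−z̄) = -224.0000
Denominator Σ(z_t−z̄)² = 320.0000
r_1 = -224.0000 / 320.0000 = -0.700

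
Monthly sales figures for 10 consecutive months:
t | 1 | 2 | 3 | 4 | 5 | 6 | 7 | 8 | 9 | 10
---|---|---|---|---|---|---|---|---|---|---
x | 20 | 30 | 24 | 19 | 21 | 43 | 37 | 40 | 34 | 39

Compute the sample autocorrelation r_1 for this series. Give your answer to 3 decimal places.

Mean x̄ = (20 + 30 + 24 + 19 + 21 + 43 + 37 + 40 + 34 + 39)/10 = 30.7000
Numerator Σ_{t=1}^{9}(x_t−x̄)(x_{t+1}−x̄) = 278.9100
Denominator Σ(x_t−x̄)² = 748.1000
r_1 = 278.9100 / 748.1000 = 0.373

0.373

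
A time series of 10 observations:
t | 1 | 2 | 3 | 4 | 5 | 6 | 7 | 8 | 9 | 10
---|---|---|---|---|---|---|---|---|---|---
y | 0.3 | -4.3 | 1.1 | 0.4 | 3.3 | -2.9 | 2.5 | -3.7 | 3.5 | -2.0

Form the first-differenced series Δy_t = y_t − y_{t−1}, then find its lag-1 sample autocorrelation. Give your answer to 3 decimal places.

First differences Δy: -4.6, 5.4, -0.7, 2.9, -6.2, 5.4, -6.2, 7.2, -5.5
Mean of differences = -0.2556
Numerator Σ(Δy_t−Δȳ)(Δy_{t+1}−Δȳ) = -197.9020
Denominator Σ(Δy_t−Δȳ)² = 246.7622
r_1(Δy) = -197.9020 / 246.7622 = -0.802

-0.802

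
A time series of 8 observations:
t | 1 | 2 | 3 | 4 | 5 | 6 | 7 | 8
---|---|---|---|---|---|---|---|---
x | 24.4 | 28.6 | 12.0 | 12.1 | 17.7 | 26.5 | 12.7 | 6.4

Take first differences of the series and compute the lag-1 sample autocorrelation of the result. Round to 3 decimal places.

-0.177

First differences Δx: 4.2, -16.6, 0.1, 5.6, 8.8, -13.8, -6.3
Mean of differences = -2.5714
Numerator Σ(Δx_t−Δx̄)(Δx_{t+1}−Δx̄) = -103.5380
Denominator Σ(Δx_t−Δx̄)² = 585.8543
r_1(Δx) = -103.5380 / 585.8543 = -0.177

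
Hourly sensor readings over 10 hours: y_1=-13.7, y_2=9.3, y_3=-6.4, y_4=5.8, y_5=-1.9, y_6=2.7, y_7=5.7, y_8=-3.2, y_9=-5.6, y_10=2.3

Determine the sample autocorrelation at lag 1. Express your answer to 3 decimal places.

Mean ȳ = (-13.7 + 9.3 − 6.4 + 5.8 − 1.9 + 2.7 + 5.7 − 3.2 − 5.6 + 2.3)/10 = -0.5000
Numerator Σ_{t=1}^{9}(y_t−ȳ)(y_{t+1}−ȳ) = -235.0600
Denominator Σ(y_t−ȳ)² = 436.5600
r_1 = -235.0600 / 436.5600 = -0.538

-0.538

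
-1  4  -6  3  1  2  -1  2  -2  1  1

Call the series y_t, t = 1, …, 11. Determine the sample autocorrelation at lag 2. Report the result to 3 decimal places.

Mean ȳ = (-1 + 4 − 6 + 3 + 1 + 2 − 1 + 2 − 2 + 1 + 1)/11 = 0.3636
Numerator Σ_{t=1}^{9}(y_t−ȳ)(y_{t+2}−ȳ) = 23.0992
Denominator Σ(y_t−ȳ)² = 76.5455
r_2 = 23.0992 / 76.5455 = 0.302

0.302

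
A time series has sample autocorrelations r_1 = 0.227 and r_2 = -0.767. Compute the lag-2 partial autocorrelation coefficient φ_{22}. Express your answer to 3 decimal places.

-0.863

φ_{22} = (r_2 − r_1²) / (1 − r_1²)
r_1² = (0.227)² = 0.051529
Numerator = -0.767 − 0.0515 = -0.8185; denominator = 1 − 0.0515 = 0.9485
φ_{22} = -0.8185 / 0.9485 = -0.863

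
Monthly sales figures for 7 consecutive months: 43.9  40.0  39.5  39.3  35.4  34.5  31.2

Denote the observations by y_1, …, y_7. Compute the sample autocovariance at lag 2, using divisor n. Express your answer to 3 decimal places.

Mean ȳ = (43.9 + 40.0 + 39.5 + 39.3 + 35.4 + 34.5 + 31.2)/7 = 37.6857
Σ_{t=1}^{5}(y_t−ȳ)(y_{t+2}−ȳ) = 20.5453
γ_2 = 20.5453 / 7 = 2.935

2.935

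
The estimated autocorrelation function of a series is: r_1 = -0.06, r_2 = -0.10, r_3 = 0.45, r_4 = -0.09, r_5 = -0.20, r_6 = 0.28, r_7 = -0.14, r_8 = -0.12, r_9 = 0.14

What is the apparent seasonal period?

3

The largest autocorrelation is r_3 = 0.45, with a weaker echo at lag 6 (0.28); the remaining lags stay at or below 0.14.
The dominant spike at lag 3 indicates a seasonal period of 3.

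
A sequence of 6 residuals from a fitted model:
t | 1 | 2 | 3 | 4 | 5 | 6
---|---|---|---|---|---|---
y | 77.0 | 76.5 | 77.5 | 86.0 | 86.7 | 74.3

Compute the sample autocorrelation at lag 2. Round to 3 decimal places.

-0.453

Mean ȳ = (77.0 + 76.5 + 77.5 + 86.0 + 86.7 + 74.3)/6 = 79.6667
Σ(y_t−ȳ)(y_{t+2}−ȳ) = (5.7778) + (-20.0556) + (-15.2389) + (-33.9889) = -63.5056
Denominator Σ(y_t−ȳ)² = 140.2133
r_2 = -63.5056 / 140.2133 = -0.453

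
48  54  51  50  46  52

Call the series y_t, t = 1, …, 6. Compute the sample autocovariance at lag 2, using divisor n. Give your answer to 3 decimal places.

-1.037

Mean ȳ = (48 + 54 + 51 + 50 + 46 + 52)/6 = 50.1667
Deviations: -2.1667, 3.8333, 0.8333, -0.1667, -4.1667, 1.8333
Σ_{t=1}^{4}(y_t−ȳ)(y_{t+2}−ȳ) = -6.2222
γ_2 = -6.2222 / 6 = -1.037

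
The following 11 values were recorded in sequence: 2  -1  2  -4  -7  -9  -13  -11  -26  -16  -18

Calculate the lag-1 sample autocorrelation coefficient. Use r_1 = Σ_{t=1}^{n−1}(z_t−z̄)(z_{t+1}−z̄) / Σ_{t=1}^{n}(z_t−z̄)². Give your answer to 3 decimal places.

Mean z̄ = (2 − 1 + 2 − 4 − 7 − 9 − 13 − 11 − 26 − 16 − 18)/11 = -9.1818
Numerator Σ_{t=1}^{10}(z_t−z̄)(z_{t+1}−z̄) = 464.2397
Denominator Σ(z_t−z̄)² = 773.6364
r_1 = 464.2397 / 773.6364 = 0.600

0.600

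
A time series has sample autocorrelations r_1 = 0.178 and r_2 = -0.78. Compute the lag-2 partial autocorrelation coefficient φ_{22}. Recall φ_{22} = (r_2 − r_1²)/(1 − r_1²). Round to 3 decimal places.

φ_{22} = (r_2 − r_1²) / (1 − r_1²)
r_1² = (0.178)² = 0.031684
Numerator = -0.78 − 0.0317 = -0.8117; denominator = 1 − 0.0317 = 0.9683
φ_{22} = -0.8117 / 0.9683 = -0.838

-0.838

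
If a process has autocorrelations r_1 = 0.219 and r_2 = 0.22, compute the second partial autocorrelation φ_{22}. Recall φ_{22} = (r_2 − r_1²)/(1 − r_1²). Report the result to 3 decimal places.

0.181

φ_{22} = (r_2 − r_1²) / (1 − r_1²)
r_1² = (0.219)² = 0.047961
Numerator = 0.22 − 0.0480 = 0.1720; denominator = 1 − 0.0480 = 0.9520
φ_{22} = 0.1720 / 0.9520 = 0.181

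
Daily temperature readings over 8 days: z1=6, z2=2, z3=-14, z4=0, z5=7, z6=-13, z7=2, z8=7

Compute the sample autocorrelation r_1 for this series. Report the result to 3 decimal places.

-0.247

Mean z̄ = (6 + 2 − 14 + 0 + 7 − 13 + 2 + 7)/8 = -0.3750
Σ(z_t−z̄)(z_{t+1}−z̄) = (15.1406) + (-32.3594) + (-5.1094) + (2.7656) + (-93.1094) + (-29.9844) + (17.5156) = -125.1406
Denominator Σ(z_t−z̄)² = 505.8750
r_1 = -125.1406 / 505.8750 = -0.247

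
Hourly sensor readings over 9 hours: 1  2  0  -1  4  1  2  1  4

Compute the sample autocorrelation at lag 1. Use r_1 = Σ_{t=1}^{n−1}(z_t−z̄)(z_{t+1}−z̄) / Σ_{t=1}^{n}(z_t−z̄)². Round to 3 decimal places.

-0.289

Mean z̄ = (1 + 2 + 0 − 1 + 4 + 1 + 2 + 1 + 4)/9 = 1.5556
Numerator Σ_{t=1}^{8}(z_t−z̄)(z_{t+1}−z̄) = -6.4198
Denominator Σ(z_t−z̄)² = 22.2222
r_1 = -6.4198 / 22.2222 = -0.289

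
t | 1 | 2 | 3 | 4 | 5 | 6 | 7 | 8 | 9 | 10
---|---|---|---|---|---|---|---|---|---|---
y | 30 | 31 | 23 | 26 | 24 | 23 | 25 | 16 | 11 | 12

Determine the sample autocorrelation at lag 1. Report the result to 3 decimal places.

0.591

Mean ȳ = (30 + 31 + 23 + 26 + 24 + 23 + 25 + 16 + 11 + 12)/10 = 22.1000
Numerator Σ_{t=1}^{9}(y_t−ȳ)(y_{t+1}−ȳ) = 255.6900
Denominator Σ(y_t−ȳ)² = 432.9000
r_1 = 255.6900 / 432.9000 = 0.591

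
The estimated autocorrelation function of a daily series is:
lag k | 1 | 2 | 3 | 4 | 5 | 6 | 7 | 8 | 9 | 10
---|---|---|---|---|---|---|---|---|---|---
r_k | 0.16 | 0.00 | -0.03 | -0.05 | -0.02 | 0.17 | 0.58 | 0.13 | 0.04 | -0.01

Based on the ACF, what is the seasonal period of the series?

7

The largest autocorrelation is r_7 = 0.58; the remaining lags stay at or below 0.17.
The dominant spike at lag 7 indicates a seasonal period of 7.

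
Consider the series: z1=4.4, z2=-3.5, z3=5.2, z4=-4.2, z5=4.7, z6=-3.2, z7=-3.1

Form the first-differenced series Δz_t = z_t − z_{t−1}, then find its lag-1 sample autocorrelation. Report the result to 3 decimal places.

First differences Δz: -7.9, 8.7, -9.4, 8.9, -7.9, 0.1
Mean of differences = -1.2500
Numerator Σ(Δz_t−Δz̄)(Δz_{t+1}−Δz̄) = -306.4575
Denominator Σ(Δz_t−Δz̄)² = 358.7150
r_1(Δz) = -306.4575 / 358.7150 = -0.854

-0.854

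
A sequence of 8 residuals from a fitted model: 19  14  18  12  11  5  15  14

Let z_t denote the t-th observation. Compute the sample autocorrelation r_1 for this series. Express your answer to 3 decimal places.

Mean z̄ = (19 + 14 + 18 + 12 + 11 + 5 + 15 + 14)/8 = 13.5000
Deviations from mean: 5.5000, 0.5000, 4.5000, -1.5000, -2.5000, -8.5000, 1.5000, 0.5000
Σ(z_t−z̄)(z_{t+1}−z̄) = (2.7500) + (2.2500) + (-6.7500) + (3.7500) + (21.2500) + (-12.7500) + (0.7500) = 11.2500
Denominator Σ(z_t−z̄)² = 134.0000
r_1 = 11.2500 / 134.0000 = 0.084

0.084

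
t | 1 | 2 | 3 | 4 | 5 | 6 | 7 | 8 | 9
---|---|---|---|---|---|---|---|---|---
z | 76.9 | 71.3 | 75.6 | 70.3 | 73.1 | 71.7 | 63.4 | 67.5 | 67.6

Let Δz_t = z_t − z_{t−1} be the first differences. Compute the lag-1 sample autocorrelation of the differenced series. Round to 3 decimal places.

First differences Δz: -5.6, 4.3, -5.3, 2.8, -1.4, -8.3, 4.1, 0.1
Mean of differences = -1.1625
Numerator Σ(Δz_t−Δz̄)(Δz_{t+1}−Δz̄) = -93.3989
Denominator Σ(Δz_t−Δz̄)² = 162.6388
r_1(Δz) = -93.3989 / 162.6388 = -0.574

-0.574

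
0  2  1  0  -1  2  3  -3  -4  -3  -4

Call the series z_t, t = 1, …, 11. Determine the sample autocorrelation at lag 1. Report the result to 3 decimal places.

0.475

Mean z̄ = (0 + 2 + 1 + 0 − 1 + 2 + 3 − 3 − 4 − 3 − 4)/11 = -0.6364
Numerator Σ_{t=1}^{10}(z_t−z̄)(z_{t+1}−z̄) = 30.6860
Denominator Σ(z_t−z̄)² = 64.5455
r_1 = 30.6860 / 64.5455 = 0.475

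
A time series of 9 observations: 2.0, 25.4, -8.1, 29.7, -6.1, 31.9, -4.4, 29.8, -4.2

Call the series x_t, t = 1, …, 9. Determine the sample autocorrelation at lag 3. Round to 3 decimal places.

Mean x̄ = (2.0 + 25.4 − 8.1 + 29.7 − 6.1 + 31.9 − 4.4 + 29.8 − 4.2)/9 = 10.6667
Σ(x_t−x̄)(x_{t+3}−x̄) = (-164.9556) + (-247.0289) + (-398.4789) + (-286.7689) + (-320.8022) + (-315.6689) = -1733.7033
Denominator Σ(x_t−x̄)² = 2552.7200
r_3 = -1733.7033 / 2552.7200 = -0.679

-0.679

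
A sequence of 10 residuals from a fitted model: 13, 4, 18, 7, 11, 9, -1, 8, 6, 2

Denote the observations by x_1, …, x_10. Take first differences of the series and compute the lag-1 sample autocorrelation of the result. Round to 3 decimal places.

-0.679

First differences Δx: -9, 14, -11, 4, -2, -10, 9, -2, -4
Mean of differences = -1.2222
Numerator Σ(Δx_t−Δx̄)(Δx_{t+1}−Δx̄) = -411.0494
Denominator Σ(Δx_t−Δx̄)² = 605.5556
r_1(Δx) = -411.0494 / 605.5556 = -0.679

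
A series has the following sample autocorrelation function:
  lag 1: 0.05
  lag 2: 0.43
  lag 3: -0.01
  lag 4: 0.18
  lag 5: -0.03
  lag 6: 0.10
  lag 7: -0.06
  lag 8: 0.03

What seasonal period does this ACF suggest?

2

The largest autocorrelation is r_2 = 0.43, with a weaker echo at lag 4 (0.18); the remaining lags stay at or below 0.10.
The dominant spike at lag 2 indicates a seasonal period of 2.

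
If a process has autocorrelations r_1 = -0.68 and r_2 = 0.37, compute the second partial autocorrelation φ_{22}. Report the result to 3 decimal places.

φ_{22} = (r_2 − r_1²) / (1 − r_1²)
r_1² = (-0.68)² = 0.4624
Numerator = 0.37 − 0.4624 = -0.0924; denominator = 1 − 0.4624 = 0.5376
φ_{22} = -0.0924 / 0.5376 = -0.172

-0.172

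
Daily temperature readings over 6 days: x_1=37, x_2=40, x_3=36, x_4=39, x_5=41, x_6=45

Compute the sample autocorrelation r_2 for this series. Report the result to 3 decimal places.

Mean x̄ = (37 + 40 + 36 + 39 + 41 + 45)/6 = 39.6667
Numerator Σ_{t=1}^{4}(x_t−x̄)(x_{t+2}−x̄) = 1.1111
Denominator Σ(x_t−x̄)² = 51.3333
r_2 = 1.1111 / 51.3333 = 0.022

0.022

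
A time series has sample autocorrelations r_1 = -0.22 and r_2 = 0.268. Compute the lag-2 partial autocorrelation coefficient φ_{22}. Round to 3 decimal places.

0.231

φ_{22} = (r_2 − r_1²) / (1 − r_1²)
r_1² = (-0.22)² = 0.0484
Numerator = 0.268 − 0.0484 = 0.2196; denominator = 1 − 0.0484 = 0.9516
φ_{22} = 0.2196 / 0.9516 = 0.231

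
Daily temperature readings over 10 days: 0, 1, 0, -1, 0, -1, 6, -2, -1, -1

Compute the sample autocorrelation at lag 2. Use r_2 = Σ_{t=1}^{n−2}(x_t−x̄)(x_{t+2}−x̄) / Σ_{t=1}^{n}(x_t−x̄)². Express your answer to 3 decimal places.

Mean x̄ = (0 + 1 + 0 − 1 + 0 − 1 + 6 − 2 − 1 − 1)/10 = 0.1000
Numerator Σ_{t=1}^{8}(x_t−x̄)(x_{t+2}−x̄) = -2.2200
Denominator Σ(x_t−x̄)² = 44.9000
r_2 = -2.2200 / 44.9000 = -0.049

-0.049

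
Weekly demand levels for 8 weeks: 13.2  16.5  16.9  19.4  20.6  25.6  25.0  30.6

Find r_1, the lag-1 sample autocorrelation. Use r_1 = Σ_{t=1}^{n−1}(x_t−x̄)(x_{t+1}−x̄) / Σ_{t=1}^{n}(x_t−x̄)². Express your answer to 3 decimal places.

Mean x̄ = (13.2 + 16.5 + 16.9 + 19.4 + 20.6 + 25.6 + 25.0 + 30.6)/8 = 20.9750
Deviations from mean: -7.7750, -4.4750, -4.0750, -1.5750, -0.3750, 4.6250, 4.0250, 9.6250
Σ(x_t−x̄)(x_{t+1}−x̄) = (34.7931) + (18.2356) + (6.4181) + (0.5906) + (-1.7344) + (18.6156) + (38.7406) = 115.6594
Denominator Σ(x_t−x̄)² = 229.9350
r_1 = 115.6594 / 229.9350 = 0.503

0.503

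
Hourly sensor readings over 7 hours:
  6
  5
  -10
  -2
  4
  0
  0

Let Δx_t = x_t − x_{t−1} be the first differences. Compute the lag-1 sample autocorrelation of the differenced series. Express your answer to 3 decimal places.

First differences Δx: -1, -15, 8, 6, -4, 0
Mean of differences = -1.0000
Numerator Σ(Δx_t−Δx̄)(Δx_{t+1}−Δx̄) = -87.0000
Denominator Σ(Δx_t−Δx̄)² = 336.0000
r_1(Δx) = -87.0000 / 336.0000 = -0.259

-0.259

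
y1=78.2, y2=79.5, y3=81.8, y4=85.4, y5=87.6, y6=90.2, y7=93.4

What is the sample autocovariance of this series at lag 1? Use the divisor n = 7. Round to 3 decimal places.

Mean ȳ = (78.2 + 79.5 + 81.8 + 85.4 + 87.6 + 90.2 + 93.4)/7 = 85.1571
Deviations: -6.9571, -5.6571, -3.3571, 0.2429, 2.4429, 5.0429, 8.2429
Σ_{t=1}^{6}(y_t−ȳ)(y_{t+1}−ȳ) = 112.0139
γ_1 = 112.0139 / 7 = 16.002

16.002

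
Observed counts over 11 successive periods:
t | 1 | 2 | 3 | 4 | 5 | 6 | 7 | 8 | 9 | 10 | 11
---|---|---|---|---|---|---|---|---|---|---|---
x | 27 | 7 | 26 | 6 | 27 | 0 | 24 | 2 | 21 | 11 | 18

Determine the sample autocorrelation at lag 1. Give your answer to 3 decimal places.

Mean x̄ = (27 + 7 + 26 + 6 + 27 + 0 + 24 + 2 + 21 + 11 + 18)/11 = 15.3636
Numerator Σ_{t=1}^{10}(x_t−x̄)(x_{t+1}−x̄) = -933.1322
Denominator Σ(x_t−x̄)² = 1088.5455
r_1 = -933.1322 / 1088.5455 = -0.857

-0.857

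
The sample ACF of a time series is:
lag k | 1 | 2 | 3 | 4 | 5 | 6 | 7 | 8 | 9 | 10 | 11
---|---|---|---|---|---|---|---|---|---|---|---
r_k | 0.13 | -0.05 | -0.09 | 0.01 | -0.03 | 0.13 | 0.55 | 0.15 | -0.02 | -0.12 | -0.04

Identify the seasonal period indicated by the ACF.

7

The largest autocorrelation is r_7 = 0.55; the remaining lags stay at or below 0.15.
The dominant spike at lag 7 indicates a seasonal period of 7.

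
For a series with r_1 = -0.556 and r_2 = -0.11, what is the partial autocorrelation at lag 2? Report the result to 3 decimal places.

-0.607

φ_{22} = (r_2 − r_1²) / (1 − r_1²)
r_1² = (-0.556)² = 0.309136
Numerator = -0.11 − 0.3091 = -0.4191; denominator = 1 − 0.3091 = 0.6909
φ_{22} = -0.4191 / 0.6909 = -0.607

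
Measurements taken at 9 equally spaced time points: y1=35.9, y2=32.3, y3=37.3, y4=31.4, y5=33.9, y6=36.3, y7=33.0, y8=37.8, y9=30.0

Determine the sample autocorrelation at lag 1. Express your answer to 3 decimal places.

Mean ȳ = (35.9 + 32.3 + 37.3 + 31.4 + 33.9 + 36.3 + 33.0 + 37.8 + 30.0)/9 = 34.2111
Numerator Σ_{t=1}^{8}(y_t−ȳ)(y_{t+1}−ȳ) = -39.5790
Denominator Σ(y_t−ȳ)² = 60.4889
r_1 = -39.5790 / 60.4889 = -0.654

-0.654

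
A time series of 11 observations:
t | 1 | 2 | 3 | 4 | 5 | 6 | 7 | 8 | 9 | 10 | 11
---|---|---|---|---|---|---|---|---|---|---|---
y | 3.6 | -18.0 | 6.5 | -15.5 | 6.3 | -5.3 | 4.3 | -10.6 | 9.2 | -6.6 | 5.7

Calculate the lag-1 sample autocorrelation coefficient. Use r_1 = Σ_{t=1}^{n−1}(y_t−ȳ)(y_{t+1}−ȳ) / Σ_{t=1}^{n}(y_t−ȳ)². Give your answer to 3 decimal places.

Mean ȳ = (3.6 − 18.0 + 6.5 − 15.5 + 6.3 − 5.3 + 4.3 − 10.6 + 9.2 − 6.6 + 5.7)/11 = -1.8545
Numerator Σ_{t=1}^{10}(y_t−ȳ)(y_{t+1}−ȳ) = -736.3393
Denominator Σ(y_t−ȳ)² = 940.9473
r_1 = -736.3393 / 940.9473 = -0.783

-0.783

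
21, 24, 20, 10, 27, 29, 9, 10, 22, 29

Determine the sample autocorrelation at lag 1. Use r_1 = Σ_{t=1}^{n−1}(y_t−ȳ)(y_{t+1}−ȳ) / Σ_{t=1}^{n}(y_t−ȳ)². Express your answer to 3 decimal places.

Mean ȳ = (21 + 24 + 20 + 10 + 27 + 29 + 9 + 10 + 22 + 29)/10 = 20.1000
Numerator Σ_{t=1}^{9}(y_t−ȳ)(y_{t+1}−ȳ) = 6.8900
Denominator Σ(y_t−ȳ)² = 552.9000
r_1 = 6.8900 / 552.9000 = 0.012

0.012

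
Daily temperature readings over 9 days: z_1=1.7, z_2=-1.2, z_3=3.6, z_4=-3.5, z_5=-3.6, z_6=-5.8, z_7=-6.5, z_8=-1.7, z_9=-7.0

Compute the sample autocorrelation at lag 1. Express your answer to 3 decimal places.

Mean z̄ = (1.7 − 1.2 + 3.6 − 3.5 − 3.6 − 5.8 − 6.5 − 1.7 − 7.0)/9 = -2.6667
Numerator Σ_{t=1}^{8}(z_t−z̄)(z_{t+1}−z̄) = 18.1922
Denominator Σ(z_t−z̄)² = 106.2800
r_1 = 18.1922 / 106.2800 = 0.171

0.171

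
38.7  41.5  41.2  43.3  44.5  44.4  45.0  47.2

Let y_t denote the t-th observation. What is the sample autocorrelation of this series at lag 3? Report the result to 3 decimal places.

Mean ȳ = (38.7 + 41.5 + 41.2 + 43.3 + 44.5 + 44.4 + 45.0 + 47.2)/8 = 43.2250
Σ(y_t−ȳ)(y_{t+3}−ȳ) = (-0.3394) + (-2.1994) + (-2.3794) + (0.1331) + (5.0681) = 0.2831
Denominator Σ(y_t−ȳ)² = 49.5150
r_3 = 0.2831 / 49.5150 = 0.006

0.006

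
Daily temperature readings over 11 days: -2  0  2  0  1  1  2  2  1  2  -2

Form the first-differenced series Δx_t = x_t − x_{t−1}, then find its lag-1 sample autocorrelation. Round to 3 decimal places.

-0.219

First differences Δx: 2, 2, -2, 1, 0, 1, 0, -1, 1, -4
Mean of differences = 0.0000
Numerator Σ(Δx_t−Δx̄)(Δx_{t+1}−Δx̄) = -7.0000
Denominator Σ(Δx_t−Δx̄)² = 32.0000
r_1(Δx) = -7.0000 / 32.0000 = -0.219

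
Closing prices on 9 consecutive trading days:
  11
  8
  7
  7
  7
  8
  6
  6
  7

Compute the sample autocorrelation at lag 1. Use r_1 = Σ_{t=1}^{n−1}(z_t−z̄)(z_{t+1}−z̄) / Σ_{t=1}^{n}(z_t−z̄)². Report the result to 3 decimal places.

Mean z̄ = (11 + 8 + 7 + 7 + 7 + 8 + 6 + 6 + 7)/9 = 7.4444
Numerator Σ_{t=1}^{8}(z_t−z̄)(z_{t+1}−z̄) = 3.8025
Denominator Σ(z_t−z̄)² = 18.2222
r_1 = 3.8025 / 18.2222 = 0.209

0.209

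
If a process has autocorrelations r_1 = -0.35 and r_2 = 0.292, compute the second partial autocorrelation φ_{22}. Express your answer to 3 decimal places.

0.193

φ_{22} = (r_2 − r_1²) / (1 − r_1²)
r_1² = (-0.35)² = 0.1225
Numerator = 0.292 − 0.1225 = 0.1695; denominator = 1 − 0.1225 = 0.8775
φ_{22} = 0.1695 / 0.8775 = 0.193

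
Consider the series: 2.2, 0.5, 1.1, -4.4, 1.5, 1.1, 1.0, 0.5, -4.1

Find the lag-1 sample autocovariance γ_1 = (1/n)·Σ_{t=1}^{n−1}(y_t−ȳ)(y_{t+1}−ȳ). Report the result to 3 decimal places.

Mean ȳ = (2.2 + 0.5 + 1.1 − 4.4 + 1.5 + 1.1 + 1.0 + 0.5 − 4.1)/9 = -0.0667
Σ_{t=1}^{8}(y_t−ȳ)(y_{t+1}−ȳ) = -8.5078
γ_1 = -8.5078 / 9 = -0.945

-0.945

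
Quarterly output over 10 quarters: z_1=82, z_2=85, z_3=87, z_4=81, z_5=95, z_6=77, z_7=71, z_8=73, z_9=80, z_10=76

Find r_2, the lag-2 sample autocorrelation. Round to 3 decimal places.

Mean z̄ = (82 + 85 + 87 + 81 + 95 + 77 + 71 + 73 + 80 + 76)/10 = 80.7000
Numerator Σ_{t=1}^{8}(z_t−z̄)(z_{t+2}−z̄) = 31.2200
Denominator Σ(z_t−z̄)² = 454.1000
r_2 = 31.2200 / 454.1000 = 0.069

0.069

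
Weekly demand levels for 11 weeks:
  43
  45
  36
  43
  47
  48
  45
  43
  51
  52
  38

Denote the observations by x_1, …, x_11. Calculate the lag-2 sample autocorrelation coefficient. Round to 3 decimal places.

-0.289

Mean x̄ = (43 + 45 + 36 + 43 + 47 + 48 + 45 + 43 + 51 + 52 + 38)/11 = 44.6364
Numerator Σ_{t=1}^{9}(x_t−x̄)(x_{t+2}−x̄) = -68.9917
Denominator Σ(x_t−x̄)² = 238.5455
r_2 = -68.9917 / 238.5455 = -0.289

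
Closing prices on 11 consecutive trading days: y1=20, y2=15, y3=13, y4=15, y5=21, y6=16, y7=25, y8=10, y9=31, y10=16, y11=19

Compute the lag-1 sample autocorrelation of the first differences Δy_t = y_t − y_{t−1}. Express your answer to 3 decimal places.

First differences Δy: -5, -2, 2, 6, -5, 9, -15, 21, -15, 3
Mean of differences = -0.1000
Numerator Σ(Δy_t−Δȳ)(Δy_{t+1}−Δȳ) = -866.9100
Denominator Σ(Δy_t−Δȳ)² = 1074.9000
r_1(Δy) = -866.9100 / 1074.9000 = -0.807

-0.807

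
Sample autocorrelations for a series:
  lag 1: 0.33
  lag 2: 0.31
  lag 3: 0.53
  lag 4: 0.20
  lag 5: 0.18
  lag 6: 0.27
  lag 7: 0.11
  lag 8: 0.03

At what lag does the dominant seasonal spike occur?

The largest autocorrelation is r_3 = 0.53; the remaining lags stay at or below 0.33. The elevated value at lag 1 (0.33), dropping to 0.31 at lag 2, reflects decaying short-term dependence rather than seasonality.
The dominant spike at lag 3 indicates a seasonal period of 3.

3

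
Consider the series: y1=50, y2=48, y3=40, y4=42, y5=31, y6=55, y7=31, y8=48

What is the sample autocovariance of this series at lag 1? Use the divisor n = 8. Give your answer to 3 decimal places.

Mean ȳ = (50 + 48 + 40 + 42 + 31 + 55 + 31 + 48)/8 = 43.1250
Deviations: 6.8750, 4.8750, -3.1250, -1.1250, -12.1250, 11.8750, -12.1250, 4.8750
Σ_{t=1}^{7}(y_t−ȳ)(y_{t+1}−ȳ) = -311.6406
γ_1 = -311.6406 / 8 = -38.955

-38.955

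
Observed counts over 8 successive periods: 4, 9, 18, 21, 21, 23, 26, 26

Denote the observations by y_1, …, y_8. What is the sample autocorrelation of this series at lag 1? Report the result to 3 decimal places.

0.558

Mean ȳ = (4 + 9 + 18 + 21 + 21 + 23 + 26 + 26)/8 = 18.5000
Deviations from mean: -14.5000, -9.5000, -0.5000, 2.5000, 2.5000, 4.5000, 7.5000, 7.5000
Numerator Σ_{t=1}^{7}(y_t−ȳ)(y_{t+1}−ȳ) = 248.7500
Denominator Σ(y_t−ȳ)² = 446.0000
r_1 = 248.7500 / 446.0000 = 0.558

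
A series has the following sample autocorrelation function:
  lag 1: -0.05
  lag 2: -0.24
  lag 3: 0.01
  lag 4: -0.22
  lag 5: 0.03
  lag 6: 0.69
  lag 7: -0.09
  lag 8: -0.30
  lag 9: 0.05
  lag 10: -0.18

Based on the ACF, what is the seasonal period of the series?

6

The largest autocorrelation is r_6 = 0.69; the remaining lags stay at or below 0.05.
The dominant spike at lag 6 indicates a seasonal period of 6.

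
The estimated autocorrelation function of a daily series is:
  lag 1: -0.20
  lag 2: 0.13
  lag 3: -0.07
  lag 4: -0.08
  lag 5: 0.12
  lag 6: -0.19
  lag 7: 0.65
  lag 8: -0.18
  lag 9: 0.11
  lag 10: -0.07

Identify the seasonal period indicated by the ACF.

7

The largest autocorrelation is r_7 = 0.65; the remaining lags stay at or below 0.13.
The dominant spike at lag 7 indicates a seasonal period of 7.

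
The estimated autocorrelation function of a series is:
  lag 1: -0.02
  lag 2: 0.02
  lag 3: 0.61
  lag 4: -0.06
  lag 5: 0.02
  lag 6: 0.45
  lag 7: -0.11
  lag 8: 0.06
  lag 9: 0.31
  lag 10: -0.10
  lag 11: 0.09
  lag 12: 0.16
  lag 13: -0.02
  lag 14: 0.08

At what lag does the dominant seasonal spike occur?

The largest autocorrelation is r_3 = 0.61, with weaker echoes at lags 6 (0.45), 9 (0.31) and 12 (0.16); the remaining lags stay at or below 0.09.
The dominant spike at lag 3 indicates a seasonal period of 3.

3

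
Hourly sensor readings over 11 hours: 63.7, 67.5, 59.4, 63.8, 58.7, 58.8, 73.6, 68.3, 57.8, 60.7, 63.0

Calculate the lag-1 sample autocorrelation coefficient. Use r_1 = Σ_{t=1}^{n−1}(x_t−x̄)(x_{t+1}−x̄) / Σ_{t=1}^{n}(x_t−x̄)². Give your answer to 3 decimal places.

-0.023

Mean x̄ = (63.7 + 67.5 + 59.4 + 63.8 + 58.7 + 58.8 + 73.6 + 68.3 + 57.8 + 60.7 + 63.0)/11 = 63.2091
Numerator Σ_{t=1}^{10}(x_t−x̄)(x_{t+1}−x̄) = -5.6283
Denominator Σ(x_t−x̄)² = 242.7691
r_1 = -5.6283 / 242.7691 = -0.023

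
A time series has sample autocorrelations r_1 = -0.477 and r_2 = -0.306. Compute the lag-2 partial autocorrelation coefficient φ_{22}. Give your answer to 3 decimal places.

-0.691

φ_{22} = (r_2 − r_1²) / (1 − r_1²)
r_1² = (-0.477)² = 0.227529
Numerator = -0.306 − 0.2275 = -0.5335; denominator = 1 − 0.2275 = 0.7725
φ_{22} = -0.5335 / 0.7725 = -0.691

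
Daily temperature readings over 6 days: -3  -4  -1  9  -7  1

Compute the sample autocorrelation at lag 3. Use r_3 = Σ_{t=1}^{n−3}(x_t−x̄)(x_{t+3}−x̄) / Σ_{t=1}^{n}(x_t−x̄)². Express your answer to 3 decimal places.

-0.014

Mean x̄ = (-3 − 4 − 1 + 9 − 7 + 1)/6 = -0.8333
Numerator Σ_{t=1}^{3}(x_t−x̄)(x_{t+3}−x̄) = -2.0833
Denominator Σ(x_t−x̄)² = 152.8333
r_3 = -2.0833 / 152.8333 = -0.014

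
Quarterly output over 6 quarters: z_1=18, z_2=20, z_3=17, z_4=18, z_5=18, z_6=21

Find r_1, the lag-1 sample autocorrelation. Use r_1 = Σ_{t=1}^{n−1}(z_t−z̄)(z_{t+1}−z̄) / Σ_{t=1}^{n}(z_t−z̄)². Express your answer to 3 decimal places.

-0.275

Mean z̄ = (18 + 20 + 17 + 18 + 18 + 21)/6 = 18.6667
Deviations from mean: -0.6667, 1.3333, -1.6667, -0.6667, -0.6667, 2.3333
Σ(z_t−z̄)(z_{t+1}−z̄) = (-0.8889) + (-2.2222) + (1.1111) + (0.4444) + (-1.5556) = -3.1111
Denominator Σ(z_t−z̄)² = 11.3333
r_1 = -3.1111 / 11.3333 = -0.275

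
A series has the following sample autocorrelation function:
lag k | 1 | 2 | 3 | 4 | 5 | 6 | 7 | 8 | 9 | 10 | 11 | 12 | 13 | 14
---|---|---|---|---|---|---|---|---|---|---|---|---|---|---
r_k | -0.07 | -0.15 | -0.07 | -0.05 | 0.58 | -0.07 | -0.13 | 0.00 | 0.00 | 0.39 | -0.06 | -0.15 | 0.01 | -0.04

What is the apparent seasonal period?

5

The largest autocorrelation is r_5 = 0.58, with a weaker echo at lag 10 (0.39); the remaining lags stay at or below 0.01.
The dominant spike at lag 5 indicates a seasonal period of 5.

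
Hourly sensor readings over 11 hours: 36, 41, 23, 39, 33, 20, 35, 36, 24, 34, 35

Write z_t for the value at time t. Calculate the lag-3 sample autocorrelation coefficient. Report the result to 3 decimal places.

Mean z̄ = (36 + 41 + 23 + 39 + 33 + 20 + 35 + 36 + 24 + 34 + 35)/11 = 32.3636
Numerator Σ_{t=1}^{8}(z_t−z̄)(z_{t+3}−z̄) = 282.5124
Denominator Σ(z_t−z̄)² = 472.5455
r_3 = 282.5124 / 472.5455 = 0.598

0.598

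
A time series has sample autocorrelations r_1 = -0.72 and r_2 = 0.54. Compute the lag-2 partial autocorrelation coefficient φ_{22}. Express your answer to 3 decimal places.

0.045

φ_{22} = (r_2 − r_1²) / (1 − r_1²)
r_1² = (-0.72)² = 0.5184
Numerator = 0.54 − 0.5184 = 0.0216; denominator = 1 − 0.5184 = 0.4816
φ_{22} = 0.0216 / 0.4816 = 0.045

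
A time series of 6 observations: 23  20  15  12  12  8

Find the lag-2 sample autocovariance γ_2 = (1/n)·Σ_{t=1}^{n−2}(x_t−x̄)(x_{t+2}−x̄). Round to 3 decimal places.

1.000

Mean x̄ = (23 + 20 + 15 + 12 + 12 + 8)/6 = 15.0000
Σ_{t=1}^{4}(x_t−x̄)(x_{t+2}−x̄) = 6.0000
γ_2 = 6.0000 / 6 = 1.000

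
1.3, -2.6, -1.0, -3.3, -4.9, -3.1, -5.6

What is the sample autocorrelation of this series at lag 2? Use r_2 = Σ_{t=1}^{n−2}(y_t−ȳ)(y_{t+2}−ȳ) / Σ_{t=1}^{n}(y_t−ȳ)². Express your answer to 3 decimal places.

0.293

Mean ȳ = (1.3 − 2.6 − 1.0 − 3.3 − 4.9 − 3.1 − 5.6)/7 = -2.7429
Numerator Σ_{t=1}^{5}(y_t−ȳ)(y_{t+2}−ȳ) = 9.5692
Denominator Σ(y_t−ȳ)² = 32.6571
r_2 = 9.5692 / 32.6571 = 0.293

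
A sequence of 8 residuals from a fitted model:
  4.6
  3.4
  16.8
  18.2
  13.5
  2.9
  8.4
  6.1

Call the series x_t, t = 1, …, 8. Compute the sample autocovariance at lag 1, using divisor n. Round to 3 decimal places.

Mean x̄ = (4.6 + 3.4 + 16.8 + 18.2 + 13.5 + 2.9 + 8.4 + 6.1)/8 = 9.2375
Deviations: -4.6375, -5.8375, 7.5625, 8.9625, 4.2625, -6.3375, -0.8375, -3.1375
Σ_{t=1}^{7}(x_t−x̄)(x_{t+1}−x̄) = 69.8286
γ_1 = 69.8286 / 8 = 8.729

8.729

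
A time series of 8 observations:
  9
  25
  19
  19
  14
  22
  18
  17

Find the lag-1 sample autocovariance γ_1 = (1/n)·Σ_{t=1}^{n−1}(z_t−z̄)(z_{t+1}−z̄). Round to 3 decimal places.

Mean z̄ = (9 + 25 + 19 + 19 + 14 + 22 + 18 + 17)/8 = 17.8750
Deviations: -8.8750, 7.1250, 1.1250, 1.1250, -3.8750, 4.1250, 0.1250, -0.8750
Σ_{t=1}^{7}(z_t−z̄)(z_{t+1}−z̄) = -73.8906
γ_1 = -73.8906 / 8 = -9.236

-9.236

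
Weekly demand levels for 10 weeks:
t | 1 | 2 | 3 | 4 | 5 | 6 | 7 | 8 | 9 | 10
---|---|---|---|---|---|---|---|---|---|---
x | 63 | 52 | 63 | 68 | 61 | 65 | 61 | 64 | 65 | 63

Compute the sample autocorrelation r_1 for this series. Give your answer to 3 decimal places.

-0.129

Mean x̄ = (63 + 52 + 63 + 68 + 61 + 65 + 61 + 64 + 65 + 63)/10 = 62.5000
Numerator Σ_{t=1}^{9}(x_t−x̄)(x_{t+1}−x̄) = -20.7500
Denominator Σ(x_t−x̄)² = 160.5000
r_1 = -20.7500 / 160.5000 = -0.129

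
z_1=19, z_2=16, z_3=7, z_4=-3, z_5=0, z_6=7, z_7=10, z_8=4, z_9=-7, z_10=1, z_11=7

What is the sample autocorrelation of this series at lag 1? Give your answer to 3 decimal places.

0.420

Mean z̄ = (19 + 16 + 7 − 3 + 0 + 7 + 10 + 4 − 7 + 1 + 7)/11 = 5.5455
Numerator Σ_{t=1}^{10}(z_t−z̄)(z_{t+1}−z̄) = 252.1570
Denominator Σ(z_t−z̄)² = 600.7273
r_1 = 252.1570 / 600.7273 = 0.420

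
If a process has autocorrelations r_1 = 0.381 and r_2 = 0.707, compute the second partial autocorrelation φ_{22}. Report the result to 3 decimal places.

φ_{22} = (r_2 − r_1²) / (1 − r_1²)
r_1² = (0.381)² = 0.145161
Numerator = 0.707 − 0.1452 = 0.5618; denominator = 1 − 0.1452 = 0.8548
φ_{22} = 0.5618 / 0.8548 = 0.657

0.657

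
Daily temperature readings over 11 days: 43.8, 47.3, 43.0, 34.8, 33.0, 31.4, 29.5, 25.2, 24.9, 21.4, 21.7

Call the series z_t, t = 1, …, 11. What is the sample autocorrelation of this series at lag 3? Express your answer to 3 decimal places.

0.159

Mean z̄ = (43.8 + 47.3 + 43.0 + 34.8 + 33.0 + 31.4 + 29.5 + 25.2 + 24.9 + 21.4 + 21.7)/11 = 32.3636
Numerator Σ_{t=1}^{8}(z_t−z̄)(z_{t+3}−z̄) = 130.5615
Denominator Σ(z_t−z̄)² = 823.4255
r_3 = 130.5615 / 823.4255 = 0.159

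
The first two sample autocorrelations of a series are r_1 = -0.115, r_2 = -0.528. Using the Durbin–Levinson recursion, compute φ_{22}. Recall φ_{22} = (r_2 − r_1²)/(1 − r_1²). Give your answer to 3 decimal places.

-0.548

φ_{22} = (r_2 − r_1²) / (1 − r_1²)
r_1² = (-0.115)² = 0.013225
Numerator = -0.528 − 0.0132 = -0.5412; denominator = 1 − 0.0132 = 0.9868
φ_{22} = -0.5412 / 0.9868 = -0.548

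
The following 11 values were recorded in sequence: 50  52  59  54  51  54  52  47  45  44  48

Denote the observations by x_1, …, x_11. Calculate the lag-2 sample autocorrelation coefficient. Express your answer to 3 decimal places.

Mean x̄ = (50 + 52 + 59 + 54 + 51 + 54 + 52 + 47 + 45 + 44 + 48)/11 = 50.5455
Numerator Σ_{t=1}^{9}(x_t−x̄)(x_{t+2}−x̄) = 33.8595
Denominator Σ(x_t−x̄)² = 192.7273
r_2 = 33.8595 / 192.7273 = 0.176

0.176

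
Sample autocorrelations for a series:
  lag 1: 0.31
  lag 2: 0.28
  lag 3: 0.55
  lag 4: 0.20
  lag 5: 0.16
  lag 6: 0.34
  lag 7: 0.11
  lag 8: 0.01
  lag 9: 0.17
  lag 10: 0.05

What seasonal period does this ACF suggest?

The largest autocorrelation is r_3 = 0.55, with a weaker echo at lag 6 (0.34); the remaining lags stay at or below 0.31. The elevated value at lag 1 (0.31), dropping to 0.28 at lag 2, reflects decaying short-term dependence rather than seasonality.
The dominant spike at lag 3 indicates a seasonal period of 3.

3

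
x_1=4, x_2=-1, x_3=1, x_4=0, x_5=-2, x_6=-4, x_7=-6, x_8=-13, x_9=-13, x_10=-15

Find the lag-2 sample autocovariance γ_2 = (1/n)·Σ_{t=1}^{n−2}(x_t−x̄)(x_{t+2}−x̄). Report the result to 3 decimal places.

17.338

Mean x̄ = (4 − 1 + 1 + 0 − 2 − 4 − 6 − 13 − 13 − 15)/10 = -4.9000
Σ_{t=1}^{8}(x_t−x̄)(x_{t+2}−x̄) = 173.3800
γ_2 = 173.3800 / 10 = 17.338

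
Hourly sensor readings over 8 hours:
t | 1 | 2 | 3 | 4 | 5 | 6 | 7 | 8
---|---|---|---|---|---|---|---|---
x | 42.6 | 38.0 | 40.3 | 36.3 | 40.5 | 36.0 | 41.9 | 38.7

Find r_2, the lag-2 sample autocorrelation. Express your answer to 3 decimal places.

0.556

Mean x̄ = (42.6 + 38.0 + 40.3 + 36.3 + 40.5 + 36.0 + 41.9 + 38.7)/8 = 39.2875
Σ(x_t−x̄)(x_{t+2}−x̄) = (3.3539) + (3.8464) + (1.2277) + (9.8214) + (3.1677) + (1.9314) = 23.3484
Denominator Σ(x_t−x̄)² = 42.0288
r_2 = 23.3484 / 42.0288 = 0.556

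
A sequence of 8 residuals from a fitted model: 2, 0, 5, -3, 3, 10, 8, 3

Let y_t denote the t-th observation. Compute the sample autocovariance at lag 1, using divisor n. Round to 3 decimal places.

2.156

Mean ȳ = (2 + 0 + 5 − 3 + 3 + 10 + 8 + 3)/8 = 3.5000
Σ_{t=1}^{7}(y_t−ȳ)(y_{t+1}−ȳ) = 17.2500
γ_1 = 17.2500 / 8 = 2.156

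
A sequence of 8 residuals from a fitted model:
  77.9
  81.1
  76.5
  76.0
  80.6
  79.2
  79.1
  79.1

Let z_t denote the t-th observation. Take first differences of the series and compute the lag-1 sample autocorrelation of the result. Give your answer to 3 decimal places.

-0.379

First differences Δz: 3.2, -4.6, -0.5, 4.6, -1.4, -0.1, 0.0
Mean of differences = 0.1714
Numerator Σ(Δz_t−Δz̄)(Δz_{t+1}−Δz̄) = -20.7065
Denominator Σ(Δz_t−Δz̄)² = 54.5743
r_1(Δz) = -20.7065 / 54.5743 = -0.379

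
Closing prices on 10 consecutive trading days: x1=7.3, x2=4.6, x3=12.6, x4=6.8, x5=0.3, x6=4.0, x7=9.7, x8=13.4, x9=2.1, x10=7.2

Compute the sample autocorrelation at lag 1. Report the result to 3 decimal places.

-0.108

Mean x̄ = (7.3 + 4.6 + 12.6 + 6.8 + 0.3 + 4.0 + 9.7 + 13.4 + 2.1 + 7.2)/10 = 6.8000
Numerator Σ_{t=1}^{9}(x_t−x̄)(x_{t+1}−x̄) = -17.5400
Denominator Σ(x_t−x̄)² = 163.0400
r_1 = -17.5400 / 163.0400 = -0.108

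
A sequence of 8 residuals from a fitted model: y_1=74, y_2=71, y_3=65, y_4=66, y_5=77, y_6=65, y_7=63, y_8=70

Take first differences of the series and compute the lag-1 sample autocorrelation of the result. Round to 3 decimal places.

-0.287

First differences Δy: -3, -6, 1, 11, -12, -2, 7
Mean of differences = -0.5714
Numerator Σ(Δy_t−Δȳ)(Δy_{t+1}−Δȳ) = -103.8980
Denominator Σ(Δy_t−Δȳ)² = 361.7143
r_1(Δy) = -103.8980 / 361.7143 = -0.287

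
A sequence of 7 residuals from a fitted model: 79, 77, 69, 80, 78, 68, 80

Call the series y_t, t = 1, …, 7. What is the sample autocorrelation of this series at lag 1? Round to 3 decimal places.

-0.461

Mean ȳ = (79 + 77 + 69 + 80 + 78 + 68 + 80)/7 = 75.8571
Deviations from mean: 3.1429, 1.1429, -6.8571, 4.1429, 2.1429, -7.8571, 4.1429
Σ(y_t−ȳ)(y_{t+1}−ȳ) = (3.5918) + (-7.8367) + (-28.4082) + (8.8776) + (-16.8367) + (-32.5510) = -73.1633
Denominator Σ(y_t−ȳ)² = 158.8571
r_1 = -73.1633 / 158.8571 = -0.461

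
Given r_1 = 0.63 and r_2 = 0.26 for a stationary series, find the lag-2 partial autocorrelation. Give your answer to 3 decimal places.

φ_{22} = (r_2 − r_1²) / (1 − r_1²)
r_1² = (0.63)² = 0.3969
Numerator = 0.26 − 0.3969 = -0.1369; denominator = 1 − 0.3969 = 0.6031
φ_{22} = -0.1369 / 0.6031 = -0.227

-0.227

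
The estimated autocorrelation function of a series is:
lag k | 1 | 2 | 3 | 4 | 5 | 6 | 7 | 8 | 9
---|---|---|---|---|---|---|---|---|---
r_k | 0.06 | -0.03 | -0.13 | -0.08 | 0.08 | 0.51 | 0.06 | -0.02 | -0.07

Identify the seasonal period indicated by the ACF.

The largest autocorrelation is r_6 = 0.51; the remaining lags stay at or below 0.08.
The dominant spike at lag 6 indicates a seasonal period of 6.

6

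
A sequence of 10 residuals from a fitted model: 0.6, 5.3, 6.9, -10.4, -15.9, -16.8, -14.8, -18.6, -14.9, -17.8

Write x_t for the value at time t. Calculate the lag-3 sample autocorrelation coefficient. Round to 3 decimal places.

Mean x̄ = (0.6 + 5.3 + 6.9 − 10.4 − 15.9 − 16.8 − 14.8 − 18.6 − 14.9 − 17.8)/10 = -9.6400
Numerator Σ_{t=1}^{7}(x_t−x̄)(x_{t+3}−x̄) = -79.9548
Denominator Σ(x_t−x̄)² = 893.8240
r_3 = -79.9548 / 893.8240 = -0.089

-0.089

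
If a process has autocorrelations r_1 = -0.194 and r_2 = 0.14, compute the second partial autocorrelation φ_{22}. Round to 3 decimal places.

0.106

φ_{22} = (r_2 − r_1²) / (1 − r_1²)
r_1² = (-0.194)² = 0.037636
Numerator = 0.14 − 0.0376 = 0.1024; denominator = 1 − 0.0376 = 0.9624
φ_{22} = 0.1024 / 0.9624 = 0.106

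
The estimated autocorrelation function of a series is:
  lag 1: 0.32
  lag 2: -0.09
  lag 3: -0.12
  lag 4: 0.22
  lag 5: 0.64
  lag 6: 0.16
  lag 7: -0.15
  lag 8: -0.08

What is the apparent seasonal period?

5

The largest autocorrelation is r_5 = 0.64; the remaining lags stay at or below 0.32.
The dominant spike at lag 5 indicates a seasonal period of 5.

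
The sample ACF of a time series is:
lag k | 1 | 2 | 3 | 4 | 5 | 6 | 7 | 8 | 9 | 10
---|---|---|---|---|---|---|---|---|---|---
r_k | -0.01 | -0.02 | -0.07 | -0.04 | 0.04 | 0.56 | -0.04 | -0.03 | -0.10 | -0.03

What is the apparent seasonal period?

The largest autocorrelation is r_6 = 0.56; the remaining lags stay at or below 0.04.
The dominant spike at lag 6 indicates a seasonal period of 6.

6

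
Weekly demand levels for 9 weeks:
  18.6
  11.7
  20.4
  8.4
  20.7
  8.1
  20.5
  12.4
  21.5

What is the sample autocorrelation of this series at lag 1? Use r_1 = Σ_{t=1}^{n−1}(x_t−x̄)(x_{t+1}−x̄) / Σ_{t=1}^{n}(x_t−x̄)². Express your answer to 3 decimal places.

Mean x̄ = (18.6 + 11.7 + 20.4 + 8.4 + 20.7 + 8.1 + 20.5 + 12.4 + 21.5)/9 = 15.8111
Numerator Σ_{t=1}^{8}(x_t−x̄)(x_{t+1}−x̄) = -209.8268
Denominator Σ(x_t−x̄)² = 250.0089
r_1 = -209.8268 / 250.0089 = -0.839

-0.839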